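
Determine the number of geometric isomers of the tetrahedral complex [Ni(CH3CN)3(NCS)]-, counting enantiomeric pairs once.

All four vertices of a tetrahedron are equivalent and mutually adjacent, so cis/trans isomerism cannot arise.
Only one geometric arrangement is possible.

1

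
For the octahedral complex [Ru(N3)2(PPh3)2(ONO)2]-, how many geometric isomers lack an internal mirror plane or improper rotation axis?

1

In an octahedral complex each vertex has one trans partner and four cis neighbours.
The distinct arrangements are (5 in all): N3 trans, PPh3 trans, ONO trans; N3 trans, PPh3 cis, ONO cis; N3 cis, PPh3 trans, ONO cis; N3 cis, PPh3 cis, ONO cis (chiral); N3 cis, PPh3 cis, ONO trans.
One of these lacks any improper symmetry element and so occurs as an enantiomeric pair, giving 5 + 1 = 6 stereoisomers in total.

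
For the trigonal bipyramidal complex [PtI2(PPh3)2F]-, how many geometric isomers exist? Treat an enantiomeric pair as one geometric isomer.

5

A trigonal bipyramid has two axial and three equatorial sites, which are chemically inequivalent.
Placing the ligands in turn and identifying arrangements related by rotation or reflection leaves 5 distinct geometric isomers.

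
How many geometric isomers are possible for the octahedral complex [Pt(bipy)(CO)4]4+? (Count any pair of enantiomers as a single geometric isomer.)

1

An octahedron has six vertices in three trans pairs; every non-trans pair is cis.
Each bipy is bidentate and must span two cis positions.
Only one geometric arrangement is possible.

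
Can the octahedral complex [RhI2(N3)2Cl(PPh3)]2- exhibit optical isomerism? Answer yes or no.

yes

The six octahedral sites form three mutually perpendicular trans pairs.
Systematic placement gives 6 geometric isomers: I cis, N3 cis (3 arrangements, 2 chiral); I cis, N3 trans; I trans, N3 cis; I trans, N3 trans.
Of these, 2 lack any improper symmetry element and so occur as enantiomeric pairs, giving 6 + 2 = 8 stereoisomers in total.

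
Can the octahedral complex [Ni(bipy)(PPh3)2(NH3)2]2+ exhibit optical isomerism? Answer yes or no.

The six octahedral sites form three mutually perpendicular trans pairs.
Each bipy is bidentate and must span two cis positions.
The distinct arrangements are (3 in all): PPh3 cis, NH3 trans; PPh3 cis, NH3 cis (chiral); PPh3 trans, NH3 cis.
One of these lacks any improper symmetry element and so occurs as an enantiomeric pair, giving 3 + 1 = 4 stereoisomers in total.

yes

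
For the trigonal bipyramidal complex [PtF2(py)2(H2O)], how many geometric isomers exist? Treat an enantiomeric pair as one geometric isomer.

5

In a trigonal bipyramid the two axial positions differ from the three equatorial ones.
Systematic enumeration (placing each ligand type in turn and discarding arrangements equivalent by rotation or reflection) gives 5 geometric isomers.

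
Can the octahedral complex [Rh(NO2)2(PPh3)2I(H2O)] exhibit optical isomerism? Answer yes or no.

yes

An octahedron has six vertices in three trans pairs; every non-trans pair is cis.
Working through the distinct placements yields 6 geometric isomers: NO2 trans, PPh3 trans; NO2 cis, PPh3 cis (3 arrangements, 2 chiral); NO2 cis, PPh3 trans; NO2 trans, PPh3 cis.
Of these, 2 lack any improper symmetry element and so occur as enantiomeric pairs, giving 6 + 2 = 8 stereoisomers in total.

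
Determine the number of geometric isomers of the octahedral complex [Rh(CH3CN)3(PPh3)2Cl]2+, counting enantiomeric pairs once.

In an octahedral complex each vertex has one trans partner and four cis neighbours.
There are 3 geometric isomers: CH3CN mer, PPh3 trans; CH3CN mer, PPh3 cis; CH3CN fac, PPh3 cis.

3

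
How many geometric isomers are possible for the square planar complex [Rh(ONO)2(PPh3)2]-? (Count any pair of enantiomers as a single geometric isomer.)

A square has two trans pairs of vertices; adjacent vertices are cis.
The distinct arrangements are (2 in all): ONO cis; ONO trans.

2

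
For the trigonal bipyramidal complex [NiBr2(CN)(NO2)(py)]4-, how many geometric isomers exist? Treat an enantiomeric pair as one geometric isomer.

A trigonal bipyramid has two axial and three equatorial sites, which are chemically inequivalent.
Placing the ligands in turn and identifying arrangements related by rotation or reflection leaves 7 distinct geometric isomers.

7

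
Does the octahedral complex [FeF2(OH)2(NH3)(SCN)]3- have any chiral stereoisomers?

yes

An octahedron has six vertices in three trans pairs; every non-trans pair is cis.
Systematic placement gives 6 geometric isomers: F trans, OH cis; F trans, OH trans; F cis, OH cis (3 arrangements, 2 chiral); F cis, OH trans.
Of these, 2 lack any improper symmetry element and so occur as enantiomeric pairs, giving 6 + 2 = 8 stereoisomers in total.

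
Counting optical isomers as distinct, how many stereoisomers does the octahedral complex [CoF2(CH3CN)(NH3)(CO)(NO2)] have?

In an octahedral complex each vertex has one trans partner and four cis neighbours.
Placing the ligands in turn and identifying arrangements related by rotation or reflection leaves 9 distinct geometric isomers.
Of these, 6 lack any improper symmetry element and so occur as enantiomeric pairs, giving 9 + 6 = 15 stereoisomers in total.

15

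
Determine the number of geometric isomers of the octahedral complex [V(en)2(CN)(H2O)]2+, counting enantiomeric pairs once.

Each en is bidentate and must span two cis positions.
There are 2 geometric isomers: CN and H2O mutually trans; CN and H2O mutually cis (chiral).

2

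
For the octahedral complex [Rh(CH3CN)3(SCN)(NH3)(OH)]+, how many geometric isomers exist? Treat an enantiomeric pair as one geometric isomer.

The distinct arrangements are (4 in all): CH3CN mer (3 arrangements); CH3CN fac (chiral).

4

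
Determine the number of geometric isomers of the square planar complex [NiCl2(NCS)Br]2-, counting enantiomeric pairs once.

2

Systematic placement gives 2 geometric isomers: Cl cis; Cl trans.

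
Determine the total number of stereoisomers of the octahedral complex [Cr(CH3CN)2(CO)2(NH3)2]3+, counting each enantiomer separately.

6

In an octahedral complex each vertex has one trans partner and four cis neighbours.
The distinct arrangements are (5 in all): CH3CN trans, CO trans, NH3 trans; CH3CN trans, CO cis, NH3 cis; CH3CN cis, CO cis, NH3 trans; CH3CN cis, CO cis, NH3 cis (chiral); CH3CN cis, CO trans, NH3 cis.
One of these lacks any improper symmetry element and so occurs as an enantiomeric pair, giving 5 + 1 = 6 stereoisomers in total.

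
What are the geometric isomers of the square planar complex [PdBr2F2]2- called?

In a square planar complex each vertex has one trans partner and two cis neighbours.
Working through the distinct placements yields 2 geometric isomers: Br cis; Br trans.

cis and trans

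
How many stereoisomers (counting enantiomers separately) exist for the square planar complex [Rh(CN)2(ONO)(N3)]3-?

2

A square has two trans pairs of vertices; adjacent vertices are cis.
The distinct arrangements are (2 in all): CN cis; CN trans.
Each arrangement has an internal mirror plane or centre of symmetry, so none is chiral.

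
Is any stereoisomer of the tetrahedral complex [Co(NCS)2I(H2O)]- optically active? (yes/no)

All four vertices of a tetrahedron are equivalent and mutually adjacent, so cis/trans isomerism cannot arise.
Only one geometric arrangement is possible.

no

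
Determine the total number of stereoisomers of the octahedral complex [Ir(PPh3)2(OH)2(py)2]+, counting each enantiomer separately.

The six octahedral sites form three mutually perpendicular trans pairs.
Working through the distinct placements yields 5 geometric isomers: PPh3 trans, OH trans, py trans; PPh3 cis, OH trans, py cis; PPh3 cis, OH cis, py trans; PPh3 cis, OH cis, py cis (chiral); PPh3 trans, OH cis, py cis.
One of these lacks any improper symmetry element and so occurs as an enantiomeric pair, giving 5 + 1 = 6 stereoisomers in total.

6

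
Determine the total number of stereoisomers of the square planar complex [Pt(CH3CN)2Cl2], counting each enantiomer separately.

In a square planar complex each vertex has one trans partner and two cis neighbours.
Systematic placement gives 2 geometric isomers: CH3CN cis; CH3CN trans.
Each arrangement has an internal mirror plane or centre of symmetry, so none is chiral.

2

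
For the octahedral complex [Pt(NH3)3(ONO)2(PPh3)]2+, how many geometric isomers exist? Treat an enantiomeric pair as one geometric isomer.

3

An octahedron has six vertices in three trans pairs; every non-trans pair is cis.
There are 3 geometric isomers: NH3 mer, ONO cis; NH3 mer, ONO trans; NH3 fac, ONO cis.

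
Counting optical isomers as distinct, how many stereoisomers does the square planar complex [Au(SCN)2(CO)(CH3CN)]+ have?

The distinct arrangements are (2 in all): SCN cis; SCN trans.
Each arrangement has an internal mirror plane or centre of symmetry, so none is chiral.

2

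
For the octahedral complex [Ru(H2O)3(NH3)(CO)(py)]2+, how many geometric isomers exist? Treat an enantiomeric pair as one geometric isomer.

4

In an octahedral complex each vertex has one trans partner and four cis neighbours.
There are 4 geometric isomers: H2O mer (3 arrangements); H2O fac (chiral).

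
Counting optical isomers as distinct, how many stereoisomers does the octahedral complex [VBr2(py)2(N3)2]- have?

In an octahedral complex each vertex has one trans partner and four cis neighbours.
Systematic placement gives 5 geometric isomers: Br trans, py trans, N3 trans; Br trans, py cis, N3 cis; Br cis, py trans, N3 cis; Br cis, py cis, N3 cis (chiral); Br cis, py cis, N3 trans.
One of these lacks any improper symmetry element and so occurs as an enantiomeric pair, giving 5 + 1 = 6 stereoisomers in total.

6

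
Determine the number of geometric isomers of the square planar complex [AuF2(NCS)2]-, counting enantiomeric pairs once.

A square has two trans pairs of vertices; adjacent vertices are cis.
The distinct arrangements are (2 in all): F cis; F trans.

2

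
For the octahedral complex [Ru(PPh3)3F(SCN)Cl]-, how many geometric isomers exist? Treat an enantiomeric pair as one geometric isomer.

4

An octahedron has six vertices in three trans pairs; every non-trans pair is cis.
There are 4 geometric isomers: PPh3 mer (3 arrangements); PPh3 fac (chiral).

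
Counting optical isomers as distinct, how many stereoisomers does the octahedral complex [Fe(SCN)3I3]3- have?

2

An octahedron has six vertices in three trans pairs; every non-trans pair is cis.
Systematic placement gives 2 geometric isomers: SCN mer; SCN fac.
Each arrangement has an internal mirror plane or centre of symmetry, so none is chiral.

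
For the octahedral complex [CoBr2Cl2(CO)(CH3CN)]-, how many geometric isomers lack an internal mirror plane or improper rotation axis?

An octahedron has six vertices in three trans pairs; every non-trans pair is cis.
Working through the distinct placements yields 6 geometric isomers: Br trans, Cl trans; Br trans, Cl cis; Br cis, Cl trans; Br cis, Cl cis (3 arrangements, 2 chiral).
Of these, 2 lack any improper symmetry element and so occur as enantiomeric pairs, giving 6 + 2 = 8 stereoisomers in total.

2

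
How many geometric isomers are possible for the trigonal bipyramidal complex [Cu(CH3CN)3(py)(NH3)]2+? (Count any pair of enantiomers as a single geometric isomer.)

A trigonal bipyramid has two axial and three equatorial sites, which are chemically inequivalent.
Systematic placement gives 4 geometric isomers: py equatorial, NH3 equatorial; py equatorial, NH3 axial; py axial, NH3 equatorial; py axial, NH3 axial.

4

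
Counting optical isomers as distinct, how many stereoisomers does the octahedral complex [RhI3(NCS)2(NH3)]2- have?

There are 3 geometric isomers: I mer, NCS cis; I mer, NCS trans; I fac, NCS cis.
Each arrangement has an internal mirror plane or centre of symmetry, so none is chiral.

3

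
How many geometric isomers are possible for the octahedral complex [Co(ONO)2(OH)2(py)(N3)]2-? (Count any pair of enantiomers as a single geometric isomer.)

There are 6 geometric isomers: ONO cis, OH cis (3 arrangements, 2 chiral); ONO trans, OH cis; ONO cis, OH trans; ONO trans, OH trans.

6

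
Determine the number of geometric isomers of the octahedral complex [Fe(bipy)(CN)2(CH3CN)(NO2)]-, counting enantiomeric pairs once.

4

In an octahedral complex each vertex has one trans partner and four cis neighbours.
Each bipy is bidentate and must span two cis positions.
Systematic placement gives 4 geometric isomers: CN cis (3 arrangements, 2 chiral); CN trans.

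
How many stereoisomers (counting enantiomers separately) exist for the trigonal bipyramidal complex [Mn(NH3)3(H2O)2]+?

3

In a trigonal bipyramid the two axial positions differ from the three equatorial ones.
Working through the distinct placements yields 3 geometric isomers: H2O both axial; H2O one axial, one equatorial; H2O both equatorial.
Each arrangement has an internal mirror plane or centre of symmetry, so none is chiral.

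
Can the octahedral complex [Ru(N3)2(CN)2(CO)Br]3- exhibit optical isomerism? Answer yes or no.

yes

In an octahedral complex each vertex has one trans partner and four cis neighbours.
The distinct arrangements are (6 in all): N3 trans, CN cis; N3 cis, CN cis (3 arrangements, 2 chiral); N3 trans, CN trans; N3 cis, CN trans.
Of these, 2 lack any improper symmetry element and so occur as enantiomeric pairs, giving 6 + 2 = 8 stereoisomers in total.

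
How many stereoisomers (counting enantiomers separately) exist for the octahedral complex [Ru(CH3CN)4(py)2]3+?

2

The six octahedral sites form three mutually perpendicular trans pairs.
There are 2 geometric isomers: py trans; py cis.
Each arrangement has an internal mirror plane or centre of symmetry, so none is chiral.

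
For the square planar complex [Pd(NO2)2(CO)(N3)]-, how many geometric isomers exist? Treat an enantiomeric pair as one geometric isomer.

2

In a square planar complex each vertex has one trans partner and two cis neighbours.
Systematic placement gives 2 geometric isomers: NO2 cis; NO2 trans.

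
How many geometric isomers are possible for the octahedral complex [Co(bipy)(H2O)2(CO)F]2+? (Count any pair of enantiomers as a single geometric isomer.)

4

An octahedron has six vertices in three trans pairs; every non-trans pair is cis.
Each bipy is bidentate and must span two cis positions.
There are 4 geometric isomers: H2O cis (3 arrangements, 2 chiral); H2O trans.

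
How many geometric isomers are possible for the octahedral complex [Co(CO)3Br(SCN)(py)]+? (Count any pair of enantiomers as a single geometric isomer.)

An octahedron has six vertices in three trans pairs; every non-trans pair is cis.
Working through the distinct placements yields 4 geometric isomers: CO mer (3 arrangements); CO fac (chiral).

4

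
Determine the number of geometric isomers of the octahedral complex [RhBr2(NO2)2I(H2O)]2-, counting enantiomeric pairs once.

An octahedron has six vertices in three trans pairs; every non-trans pair is cis.
The distinct arrangements are (6 in all): Br trans, NO2 trans; Br trans, NO2 cis; Br cis, NO2 trans; Br cis, NO2 cis (3 arrangements, 2 chiral).

6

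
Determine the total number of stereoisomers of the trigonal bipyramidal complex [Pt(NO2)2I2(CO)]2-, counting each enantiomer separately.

6

Systematic enumeration (placing each ligand type in turn and discarding arrangements equivalent by rotation or reflection) gives 5 geometric isomers.
One of these lacks any improper symmetry element and so occurs as an enantiomeric pair, giving 5 + 1 = 6 stereoisomers in total.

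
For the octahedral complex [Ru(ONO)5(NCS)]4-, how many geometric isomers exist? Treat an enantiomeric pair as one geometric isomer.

The six octahedral sites form three mutually perpendicular trans pairs.
Only one geometric arrangement is possible.

1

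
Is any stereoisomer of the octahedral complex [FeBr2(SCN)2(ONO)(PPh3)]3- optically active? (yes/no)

An octahedron has six vertices in three trans pairs; every non-trans pair is cis.
There are 6 geometric isomers: Br trans, SCN trans; Br trans, SCN cis; Br cis, SCN trans; Br cis, SCN cis (3 arrangements, 2 chiral).
Of these, 2 lack any improper symmetry element and so occur as enantiomeric pairs, giving 6 + 2 = 8 stereoisomers in total.

yes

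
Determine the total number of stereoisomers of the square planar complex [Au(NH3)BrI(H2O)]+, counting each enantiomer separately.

A square has two trans pairs of vertices; adjacent vertices are cis.
There are 3 geometric isomers: (Br/I trans, H2O/NH3 trans); (Br/NH3 trans, H2O/I trans); (Br/H2O trans, I/NH3 trans).
Each arrangement has an internal mirror plane or centre of symmetry, so none is chiral.

3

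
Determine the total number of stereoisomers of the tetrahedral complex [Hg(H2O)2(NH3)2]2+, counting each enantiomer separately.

1

Only one geometric arrangement is possible.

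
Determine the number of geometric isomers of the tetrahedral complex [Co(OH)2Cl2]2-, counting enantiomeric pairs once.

1

In a tetrahedral complex all four positions are equivalent and every pair of ligands is adjacent — there is no cis/trans distinction.
Only one geometric arrangement is possible.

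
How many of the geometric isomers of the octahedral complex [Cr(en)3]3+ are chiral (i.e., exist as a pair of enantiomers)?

1

In an octahedral complex each vertex has one trans partner and four cis neighbours.
Each en is bidentate and must span two cis positions.
Only one geometric arrangement is possible; it has no improper symmetry element, so it exists as a pair of enantiomers (2 stereoisomers).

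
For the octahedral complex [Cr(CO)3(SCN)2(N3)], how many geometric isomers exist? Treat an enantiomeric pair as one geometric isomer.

3

An octahedron has six vertices in three trans pairs; every non-trans pair is cis.
Working through the distinct placements yields 3 geometric isomers: CO mer, SCN trans; CO mer, SCN cis; CO fac, SCN cis.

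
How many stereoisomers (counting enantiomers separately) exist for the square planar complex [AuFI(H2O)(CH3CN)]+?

In a square planar complex each vertex has one trans partner and two cis neighbours.
The distinct arrangements are (3 in all): (CH3CN/H2O trans, F/I trans); (CH3CN/I trans, F/H2O trans); (CH3CN/F trans, H2O/I trans).
Each arrangement has an internal mirror plane or centre of symmetry, so none is chiral.

3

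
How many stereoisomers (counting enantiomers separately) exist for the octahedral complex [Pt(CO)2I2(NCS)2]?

An octahedron has six vertices in three trans pairs; every non-trans pair is cis.
The distinct arrangements are (5 in all): CO trans, I trans, NCS trans; CO trans, I cis, NCS cis; CO cis, I cis, NCS trans; CO cis, I cis, NCS cis (chiral); CO cis, I trans, NCS cis.
One of these lacks any improper symmetry element and so occurs as an enantiomeric pair, giving 5 + 1 = 6 stereoisomers in total.

6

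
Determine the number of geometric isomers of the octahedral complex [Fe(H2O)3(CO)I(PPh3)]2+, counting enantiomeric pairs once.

4

In an octahedral complex each vertex has one trans partner and four cis neighbours.
Systematic placement gives 4 geometric isomers: H2O mer (3 arrangements); H2O fac (chiral).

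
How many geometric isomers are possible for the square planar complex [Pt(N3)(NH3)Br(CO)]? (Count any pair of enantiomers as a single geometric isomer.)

3

Systematic placement gives 3 geometric isomers: (Br/N3 trans, CO/NH3 trans); (Br/NH3 trans, CO/N3 trans); (Br/CO trans, N3/NH3 trans).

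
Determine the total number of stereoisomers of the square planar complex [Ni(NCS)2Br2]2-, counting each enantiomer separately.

2

A square has two trans pairs of vertices; adjacent vertices are cis.
The distinct arrangements are (2 in all): NCS cis; NCS trans.
Each arrangement has an internal mirror plane or centre of symmetry, so none is chiral.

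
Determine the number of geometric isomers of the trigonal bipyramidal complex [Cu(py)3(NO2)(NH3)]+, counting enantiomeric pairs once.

4

In a trigonal bipyramid the two axial positions differ from the three equatorial ones.
Systematic placement gives 4 geometric isomers: NO2 axial, NH3 axial; NO2 equatorial, NH3 axial; NO2 axial, NH3 equatorial; NO2 equatorial, NH3 equatorial.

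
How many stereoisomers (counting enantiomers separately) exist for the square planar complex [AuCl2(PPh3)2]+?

2

In a square planar complex each vertex has one trans partner and two cis neighbours.
Systematic placement gives 2 geometric isomers: Cl cis; Cl trans.
Each arrangement has an internal mirror plane or centre of symmetry, so none is chiral.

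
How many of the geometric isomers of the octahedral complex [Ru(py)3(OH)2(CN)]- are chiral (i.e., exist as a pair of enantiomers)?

0

An octahedron has six vertices in three trans pairs; every non-trans pair is cis.
There are 3 geometric isomers: py mer, OH cis; py mer, OH trans; py fac, OH cis.
Each arrangement has an internal mirror plane or centre of symmetry, so none is chiral.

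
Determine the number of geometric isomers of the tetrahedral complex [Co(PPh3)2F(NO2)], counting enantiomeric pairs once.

1

All four vertices of a tetrahedron are equivalent and mutually adjacent, so cis/trans isomerism cannot arise.
Only one geometric arrangement is possible.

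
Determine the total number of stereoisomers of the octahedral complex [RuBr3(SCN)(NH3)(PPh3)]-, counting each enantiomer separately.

5

The six octahedral sites form three mutually perpendicular trans pairs.
Systematic placement gives 4 geometric isomers: Br mer (3 arrangements); Br fac (chiral).
One of these lacks any improper symmetry element and so occurs as an enantiomeric pair, giving 4 + 1 = 5 stereoisomers in total.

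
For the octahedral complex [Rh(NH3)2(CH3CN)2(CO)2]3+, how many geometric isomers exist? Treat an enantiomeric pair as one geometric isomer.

The six octahedral sites form three mutually perpendicular trans pairs.
There are 5 geometric isomers: NH3 trans, CH3CN trans, CO trans; NH3 cis, CH3CN trans, CO cis; NH3 trans, CH3CN cis, CO cis; NH3 cis, CH3CN cis, CO cis (chiral); NH3 cis, CH3CN cis, CO trans.

5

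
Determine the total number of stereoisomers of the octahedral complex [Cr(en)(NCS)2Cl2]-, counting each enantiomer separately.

4

An octahedron has six vertices in three trans pairs; every non-trans pair is cis.
Each en is bidentate and must span two cis positions.
The distinct arrangements are (3 in all): NCS cis, Cl trans; NCS cis, Cl cis (chiral); NCS trans, Cl cis.
One of these lacks any improper symmetry element and so occurs as an enantiomeric pair, giving 3 + 1 = 4 stereoisomers in total.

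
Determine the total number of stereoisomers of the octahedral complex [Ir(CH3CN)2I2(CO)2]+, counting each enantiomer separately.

The six octahedral sites form three mutually perpendicular trans pairs.
Systematic placement gives 5 geometric isomers: CH3CN trans, I trans, CO trans; CH3CN trans, I cis, CO cis; CH3CN cis, I trans, CO cis; CH3CN cis, I cis, CO cis (chiral); CH3CN cis, I cis, CO trans.
One of these lacks any improper symmetry element and so occurs as an enantiomeric pair, giving 5 + 1 = 6 stereoisomers in total.

6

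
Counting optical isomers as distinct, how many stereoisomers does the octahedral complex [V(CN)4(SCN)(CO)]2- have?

In an octahedral complex each vertex has one trans partner and four cis neighbours.
There are 2 geometric isomers: SCN and CO mutually trans; SCN and CO mutually cis.
Each arrangement has an internal mirror plane or centre of symmetry, so none is chiral.

2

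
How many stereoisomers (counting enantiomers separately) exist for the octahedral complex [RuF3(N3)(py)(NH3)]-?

In an octahedral complex each vertex has one trans partner and four cis neighbours.
Working through the distinct placements yields 4 geometric isomers: F mer (3 arrangements); F fac (chiral).
One of these lacks any improper symmetry element and so occurs as an enantiomeric pair, giving 4 + 1 = 5 stereoisomers in total.

5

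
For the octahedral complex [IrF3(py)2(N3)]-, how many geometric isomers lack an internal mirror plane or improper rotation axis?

Working through the distinct placements yields 3 geometric isomers: F mer, py trans; F mer, py cis; F fac, py cis.
Each arrangement has an internal mirror plane or centre of symmetry, so none is chiral.

0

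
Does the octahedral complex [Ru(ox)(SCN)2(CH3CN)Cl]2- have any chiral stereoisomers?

An octahedron has six vertices in three trans pairs; every non-trans pair is cis.
Each ox is bidentate and must span two cis positions.
The distinct arrangements are (4 in all): SCN cis (3 arrangements, 2 chiral); SCN trans.
Of these, 2 lack any improper symmetry element and so occur as enantiomeric pairs, giving 4 + 2 = 6 stereoisomers in total.

yes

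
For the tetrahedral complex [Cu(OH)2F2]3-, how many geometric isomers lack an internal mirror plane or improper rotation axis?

0

In a tetrahedral complex all four positions are equivalent and every pair of ligands is adjacent — there is no cis/trans distinction.
Only one geometric arrangement is possible.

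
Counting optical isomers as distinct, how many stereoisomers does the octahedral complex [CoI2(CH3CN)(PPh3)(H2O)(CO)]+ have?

15

In an octahedral complex each vertex has one trans partner and four cis neighbours.
Systematic enumeration (placing each ligand type in turn and discarding arrangements equivalent by rotation or reflection) gives 9 geometric isomers.
Of these, 6 lack any improper symmetry element and so occur as enantiomeric pairs, giving 9 + 6 = 15 stereoisomers in total.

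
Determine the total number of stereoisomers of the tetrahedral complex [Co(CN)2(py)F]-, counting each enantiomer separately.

1

In a tetrahedral complex all four positions are equivalent and every pair of ligands is adjacent — there is no cis/trans distinction.
Only one geometric arrangement is possible.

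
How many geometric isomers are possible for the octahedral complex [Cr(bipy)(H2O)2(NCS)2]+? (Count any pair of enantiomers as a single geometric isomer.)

3

The six octahedral sites form three mutually perpendicular trans pairs.
Each bipy is bidentate and must span two cis positions.
Working through the distinct placements yields 3 geometric isomers: H2O trans, NCS cis; H2O cis, NCS cis (chiral); H2O cis, NCS trans.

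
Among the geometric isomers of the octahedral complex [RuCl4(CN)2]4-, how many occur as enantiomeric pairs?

0

There are 2 geometric isomers: CN trans; CN cis.
Each arrangement has an internal mirror plane or centre of symmetry, so none is chiral.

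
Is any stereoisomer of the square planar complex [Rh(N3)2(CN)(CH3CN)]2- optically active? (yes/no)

no

Systematic placement gives 2 geometric isomers: N3 cis; N3 trans.
Each arrangement has an internal mirror plane or centre of symmetry, so none is chiral.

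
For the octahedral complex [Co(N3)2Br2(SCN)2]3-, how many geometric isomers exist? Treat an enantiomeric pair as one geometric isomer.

The six octahedral sites form three mutually perpendicular trans pairs.
The distinct arrangements are (5 in all): N3 trans, Br trans, SCN trans; N3 cis, Br trans, SCN cis; N3 cis, Br cis, SCN trans; N3 cis, Br cis, SCN cis (chiral); N3 trans, Br cis, SCN cis.

5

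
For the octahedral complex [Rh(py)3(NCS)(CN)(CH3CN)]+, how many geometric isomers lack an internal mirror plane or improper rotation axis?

The distinct arrangements are (4 in all): py mer (3 arrangements); py fac (chiral).
One of these lacks any improper symmetry element and so occurs as an enantiomeric pair, giving 4 + 1 = 5 stereoisomers in total.

1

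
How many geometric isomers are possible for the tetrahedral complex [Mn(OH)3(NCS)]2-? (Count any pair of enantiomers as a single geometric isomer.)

1

In a tetrahedral complex all four positions are equivalent and every pair of ligands is adjacent — there is no cis/trans distinction.
Only one geometric arrangement is possible.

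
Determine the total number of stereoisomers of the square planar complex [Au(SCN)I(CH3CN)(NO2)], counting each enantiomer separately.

In a square planar complex each vertex has one trans partner and two cis neighbours.
There are 3 geometric isomers: (CH3CN/NO2 trans, I/SCN trans); (CH3CN/SCN trans, I/NO2 trans); (CH3CN/I trans, NO2/SCN trans).
Each arrangement has an internal mirror plane or centre of symmetry, so none is chiral.

3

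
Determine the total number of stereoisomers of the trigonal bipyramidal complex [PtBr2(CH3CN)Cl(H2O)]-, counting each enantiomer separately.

Systematic enumeration (placing each ligand type in turn and discarding arrangements equivalent by rotation or reflection) gives 7 geometric isomers.
Of these, 3 lack any improper symmetry element and so occur as enantiomeric pairs, giving 7 + 3 = 10 stereoisomers in total.

10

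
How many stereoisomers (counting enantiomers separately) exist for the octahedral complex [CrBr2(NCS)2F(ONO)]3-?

8

An octahedron has six vertices in three trans pairs; every non-trans pair is cis.
The distinct arrangements are (6 in all): Br trans, NCS cis; Br trans, NCS trans; Br cis, NCS cis (3 arrangements, 2 chiral); Br cis, NCS trans.
Of these, 2 lack any improper symmetry element and so occur as enantiomeric pairs, giving 6 + 2 = 8 stereoisomers in total.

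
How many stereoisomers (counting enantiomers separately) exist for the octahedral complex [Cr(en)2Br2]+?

In an octahedral complex each vertex has one trans partner and four cis neighbours.
Each en is bidentate and must span two cis positions.
Systematic placement gives 2 geometric isomers: Br trans; Br cis (chiral).
One of these lacks any improper symmetry element and so occurs as an enantiomeric pair, giving 2 + 1 = 3 stereoisomers in total.

3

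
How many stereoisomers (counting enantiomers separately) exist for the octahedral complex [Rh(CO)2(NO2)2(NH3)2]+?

In an octahedral complex each vertex has one trans partner and four cis neighbours.
The distinct arrangements are (5 in all): CO trans, NO2 trans, NH3 trans; CO trans, NO2 cis, NH3 cis; CO cis, NO2 trans, NH3 cis; CO cis, NO2 cis, NH3 cis (chiral); CO cis, NO2 cis, NH3 trans.
One of these lacks any improper symmetry element and so occurs as an enantiomeric pair, giving 5 + 1 = 6 stereoisomers in total.

6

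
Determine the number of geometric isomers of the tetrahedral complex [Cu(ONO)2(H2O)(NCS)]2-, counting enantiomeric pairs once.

1

All four vertices of a tetrahedron are equivalent and mutually adjacent, so cis/trans isomerism cannot arise.
Only one geometric arrangement is possible.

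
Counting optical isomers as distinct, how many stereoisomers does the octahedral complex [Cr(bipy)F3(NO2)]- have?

Each bipy is bidentate and must span two cis positions.
The distinct arrangements are (2 in all): F mer; F fac.
Each arrangement has an internal mirror plane or centre of symmetry, so none is chiral.

2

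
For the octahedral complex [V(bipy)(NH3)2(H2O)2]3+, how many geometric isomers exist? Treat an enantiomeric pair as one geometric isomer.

3

Each bipy is bidentate and must span two cis positions.
There are 3 geometric isomers: NH3 cis, H2O trans; NH3 cis, H2O cis (chiral); NH3 trans, H2O cis.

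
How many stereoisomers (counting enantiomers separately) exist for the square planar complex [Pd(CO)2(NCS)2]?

2

A square has two trans pairs of vertices; adjacent vertices are cis.
There are 2 geometric isomers: CO cis; CO trans.
Each arrangement has an internal mirror plane or centre of symmetry, so none is chiral.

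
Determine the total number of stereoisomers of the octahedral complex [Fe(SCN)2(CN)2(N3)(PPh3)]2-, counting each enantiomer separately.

The six octahedral sites form three mutually perpendicular trans pairs.
Working through the distinct placements yields 6 geometric isomers: SCN trans, CN trans; SCN cis, CN trans; SCN trans, CN cis; SCN cis, CN cis (3 arrangements, 2 chiral).
Of these, 2 lack any improper symmetry element and so occur as enantiomeric pairs, giving 6 + 2 = 8 stereoisomers in total.

8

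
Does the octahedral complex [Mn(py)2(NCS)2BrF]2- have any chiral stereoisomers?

yes

In an octahedral complex each vertex has one trans partner and four cis neighbours.
There are 6 geometric isomers: py trans, NCS trans; py cis, NCS cis (3 arrangements, 2 chiral); py trans, NCS cis; py cis, NCS trans.
Of these, 2 lack any improper symmetry element and so occur as enantiomeric pairs, giving 6 + 2 = 8 stereoisomers in total.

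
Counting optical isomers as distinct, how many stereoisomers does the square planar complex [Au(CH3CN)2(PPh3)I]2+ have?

2

A square has two trans pairs of vertices; adjacent vertices are cis.
Working through the distinct placements yields 2 geometric isomers: CH3CN cis; CH3CN trans.
Each arrangement has an internal mirror plane or centre of symmetry, so none is chiral.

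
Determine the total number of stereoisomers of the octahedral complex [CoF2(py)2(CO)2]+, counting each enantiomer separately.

6

The six octahedral sites form three mutually perpendicular trans pairs.
Systematic placement gives 5 geometric isomers: F trans, py trans, CO trans; F cis, py cis, CO trans; F cis, py trans, CO cis; F cis, py cis, CO cis (chiral); F trans, py cis, CO cis.
One of these lacks any improper symmetry element and so occurs as an enantiomeric pair, giving 5 + 1 = 6 stereoisomers in total.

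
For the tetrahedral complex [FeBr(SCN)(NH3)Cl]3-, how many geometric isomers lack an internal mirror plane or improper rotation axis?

All four vertices of a tetrahedron are equivalent and mutually adjacent, so cis/trans isomerism cannot arise.
Only one geometric arrangement is possible; it has no improper symmetry element, so it exists as a pair of enantiomers (2 stereoisomers).

1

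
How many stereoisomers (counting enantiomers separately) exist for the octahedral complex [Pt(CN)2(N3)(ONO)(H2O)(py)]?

In an octahedral complex each vertex has one trans partner and four cis neighbours.
Systematic enumeration (placing each ligand type in turn and discarding arrangements equivalent by rotation or reflection) gives 9 geometric isomers.
Of these, 6 lack any improper symmetry element and so occur as enantiomeric pairs, giving 9 + 6 = 15 stereoisomers in total.

15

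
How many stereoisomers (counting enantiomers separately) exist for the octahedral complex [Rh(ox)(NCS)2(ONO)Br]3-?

Each ox is bidentate and must span two cis positions.
There are 4 geometric isomers: NCS cis (3 arrangements, 2 chiral); NCS trans.
Of these, 2 lack any improper symmetry element and so occur as enantiomeric pairs, giving 4 + 2 = 6 stereoisomers in total.

6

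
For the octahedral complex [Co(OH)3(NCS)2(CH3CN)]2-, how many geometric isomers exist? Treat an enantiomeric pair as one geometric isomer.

The six octahedral sites form three mutually perpendicular trans pairs.
There are 3 geometric isomers: OH mer, NCS cis; OH mer, NCS trans; OH fac, NCS cis.

3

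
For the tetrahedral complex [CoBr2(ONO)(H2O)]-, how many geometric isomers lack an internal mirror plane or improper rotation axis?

0

In a tetrahedral complex all four positions are equivalent and every pair of ligands is adjacent — there is no cis/trans distinction.
Only one geometric arrangement is possible.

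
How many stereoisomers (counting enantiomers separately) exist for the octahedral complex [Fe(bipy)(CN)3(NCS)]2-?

2

In an octahedral complex each vertex has one trans partner and four cis neighbours.
Each bipy is bidentate and must span two cis positions.
Systematic placement gives 2 geometric isomers: CN mer; CN fac.
Each arrangement has an internal mirror plane or centre of symmetry, so none is chiral.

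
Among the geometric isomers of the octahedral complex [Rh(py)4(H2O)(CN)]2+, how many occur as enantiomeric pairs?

An octahedron has six vertices in three trans pairs; every non-trans pair is cis.
Working through the distinct placements yields 2 geometric isomers: H2O and CN mutually trans; H2O and CN mutually cis.
Each arrangement has an internal mirror plane or centre of symmetry, so none is chiral.

0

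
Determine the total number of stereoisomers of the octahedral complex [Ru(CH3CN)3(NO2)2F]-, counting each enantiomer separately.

3

In an octahedral complex each vertex has one trans partner and four cis neighbours.
Systematic placement gives 3 geometric isomers: CH3CN mer, NO2 trans; CH3CN mer, NO2 cis; CH3CN fac, NO2 cis.
Each arrangement has an internal mirror plane or centre of symmetry, so none is chiral.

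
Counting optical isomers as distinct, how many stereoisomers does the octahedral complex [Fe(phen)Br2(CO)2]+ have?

Each phen is bidentate and must span two cis positions.
There are 3 geometric isomers: Br trans, CO cis; Br cis, CO cis (chiral); Br cis, CO trans.
One of these lacks any improper symmetry element and so occurs as an enantiomeric pair, giving 3 + 1 = 4 stereoisomers in total.

4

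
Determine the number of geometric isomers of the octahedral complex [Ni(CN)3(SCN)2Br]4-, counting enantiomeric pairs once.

3

Working through the distinct placements yields 3 geometric isomers: CN mer, SCN trans; CN fac, SCN cis; CN mer, SCN cis.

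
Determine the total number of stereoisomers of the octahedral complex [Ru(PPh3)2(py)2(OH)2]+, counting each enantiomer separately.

The six octahedral sites form three mutually perpendicular trans pairs.
There are 5 geometric isomers: PPh3 trans, py trans, OH trans; PPh3 cis, py cis, OH trans; PPh3 cis, py trans, OH cis; PPh3 cis, py cis, OH cis (chiral); PPh3 trans, py cis, OH cis.
One of these lacks any improper symmetry element and so occurs as an enantiomeric pair, giving 5 + 1 = 6 stereoisomers in total.

6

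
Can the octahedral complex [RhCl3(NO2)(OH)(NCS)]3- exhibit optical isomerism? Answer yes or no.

yes

In an octahedral complex each vertex has one trans partner and four cis neighbours.
The distinct arrangements are (4 in all): Cl mer (3 arrangements); Cl fac (chiral).
One of these lacks any improper symmetry element and so occurs as an enantiomeric pair, giving 4 + 1 = 5 stereoisomers in total.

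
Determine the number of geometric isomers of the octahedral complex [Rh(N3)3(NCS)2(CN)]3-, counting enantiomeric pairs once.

3

Systematic placement gives 3 geometric isomers: N3 mer, NCS trans; N3 fac, NCS cis; N3 mer, NCS cis.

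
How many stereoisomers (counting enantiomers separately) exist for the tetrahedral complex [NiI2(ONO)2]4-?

1

All four vertices of a tetrahedron are equivalent and mutually adjacent, so cis/trans isomerism cannot arise.
Only one geometric arrangement is possible.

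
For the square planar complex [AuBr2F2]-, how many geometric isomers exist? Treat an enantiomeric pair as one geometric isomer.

2

In a square planar complex each vertex has one trans partner and two cis neighbours.
There are 2 geometric isomers: Br cis; Br trans.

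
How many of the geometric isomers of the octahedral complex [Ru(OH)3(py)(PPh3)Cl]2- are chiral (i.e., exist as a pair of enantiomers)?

An octahedron has six vertices in three trans pairs; every non-trans pair is cis.
The distinct arrangements are (4 in all): OH mer (3 arrangements); OH fac (chiral).
One of these lacks any improper symmetry element and so occurs as an enantiomeric pair, giving 4 + 1 = 5 stereoisomers in total.

1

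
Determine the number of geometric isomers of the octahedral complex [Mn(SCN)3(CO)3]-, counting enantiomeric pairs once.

The six octahedral sites form three mutually perpendicular trans pairs.
Systematic placement gives 2 geometric isomers: SCN mer; SCN fac.

2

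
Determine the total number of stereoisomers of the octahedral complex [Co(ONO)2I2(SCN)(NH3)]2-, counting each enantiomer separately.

8

In an octahedral complex each vertex has one trans partner and four cis neighbours.
Working through the distinct placements yields 6 geometric isomers: ONO cis, I trans; ONO trans, I trans; ONO cis, I cis (3 arrangements, 2 chiral); ONO trans, I cis.
Of these, 2 lack any improper symmetry element and so occur as enantiomeric pairs, giving 6 + 2 = 8 stereoisomers in total.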